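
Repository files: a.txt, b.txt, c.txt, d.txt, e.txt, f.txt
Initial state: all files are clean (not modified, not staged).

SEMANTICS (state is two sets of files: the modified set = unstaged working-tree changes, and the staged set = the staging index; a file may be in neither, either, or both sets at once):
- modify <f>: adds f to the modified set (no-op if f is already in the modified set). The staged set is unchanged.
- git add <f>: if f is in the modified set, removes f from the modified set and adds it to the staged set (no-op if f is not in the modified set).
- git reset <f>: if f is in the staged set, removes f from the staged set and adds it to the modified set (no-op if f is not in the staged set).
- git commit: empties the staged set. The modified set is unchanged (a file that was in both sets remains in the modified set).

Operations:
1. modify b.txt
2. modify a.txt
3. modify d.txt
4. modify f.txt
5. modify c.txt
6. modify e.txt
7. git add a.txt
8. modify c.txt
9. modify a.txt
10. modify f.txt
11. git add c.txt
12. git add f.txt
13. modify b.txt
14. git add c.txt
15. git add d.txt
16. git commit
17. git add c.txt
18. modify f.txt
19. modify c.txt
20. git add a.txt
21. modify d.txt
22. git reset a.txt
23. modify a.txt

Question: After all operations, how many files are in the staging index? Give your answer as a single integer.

After op 1 (modify b.txt): modified={b.txt} staged={none}
After op 2 (modify a.txt): modified={a.txt, b.txt} staged={none}
After op 3 (modify d.txt): modified={a.txt, b.txt, d.txt} staged={none}
After op 4 (modify f.txt): modified={a.txt, b.txt, d.txt, f.txt} staged={none}
After op 5 (modify c.txt): modified={a.txt, b.txt, c.txt, d.txt, f.txt} staged={none}
After op 6 (modify e.txt): modified={a.txt, b.txt, c.txt, d.txt, e.txt, f.txt} staged={none}
After op 7 (git add a.txt): modified={b.txt, c.txt, d.txt, e.txt, f.txt} staged={a.txt}
After op 8 (modify c.txt): modified={b.txt, c.txt, d.txt, e.txt, f.txt} staged={a.txt}
After op 9 (modify a.txt): modified={a.txt, b.txt, c.txt, d.txt, e.txt, f.txt} staged={a.txt}
After op 10 (modify f.txt): modified={a.txt, b.txt, c.txt, d.txt, e.txt, f.txt} staged={a.txt}
After op 11 (git add c.txt): modified={a.txt, b.txt, d.txt, e.txt, f.txt} staged={a.txt, c.txt}
After op 12 (git add f.txt): modified={a.txt, b.txt, d.txt, e.txt} staged={a.txt, c.txt, f.txt}
After op 13 (modify b.txt): modified={a.txt, b.txt, d.txt, e.txt} staged={a.txt, c.txt, f.txt}
After op 14 (git add c.txt): modified={a.txt, b.txt, d.txt, e.txt} staged={a.txt, c.txt, f.txt}
After op 15 (git add d.txt): modified={a.txt, b.txt, e.txt} staged={a.txt, c.txt, d.txt, f.txt}
After op 16 (git commit): modified={a.txt, b.txt, e.txt} staged={none}
After op 17 (git add c.txt): modified={a.txt, b.txt, e.txt} staged={none}
After op 18 (modify f.txt): modified={a.txt, b.txt, e.txt, f.txt} staged={none}
After op 19 (modify c.txt): modified={a.txt, b.txt, c.txt, e.txt, f.txt} staged={none}
After op 20 (git add a.txt): modified={b.txt, c.txt, e.txt, f.txt} staged={a.txt}
After op 21 (modify d.txt): modified={b.txt, c.txt, d.txt, e.txt, f.txt} staged={a.txt}
After op 22 (git reset a.txt): modified={a.txt, b.txt, c.txt, d.txt, e.txt, f.txt} staged={none}
After op 23 (modify a.txt): modified={a.txt, b.txt, c.txt, d.txt, e.txt, f.txt} staged={none}
Final staged set: {none} -> count=0

Answer: 0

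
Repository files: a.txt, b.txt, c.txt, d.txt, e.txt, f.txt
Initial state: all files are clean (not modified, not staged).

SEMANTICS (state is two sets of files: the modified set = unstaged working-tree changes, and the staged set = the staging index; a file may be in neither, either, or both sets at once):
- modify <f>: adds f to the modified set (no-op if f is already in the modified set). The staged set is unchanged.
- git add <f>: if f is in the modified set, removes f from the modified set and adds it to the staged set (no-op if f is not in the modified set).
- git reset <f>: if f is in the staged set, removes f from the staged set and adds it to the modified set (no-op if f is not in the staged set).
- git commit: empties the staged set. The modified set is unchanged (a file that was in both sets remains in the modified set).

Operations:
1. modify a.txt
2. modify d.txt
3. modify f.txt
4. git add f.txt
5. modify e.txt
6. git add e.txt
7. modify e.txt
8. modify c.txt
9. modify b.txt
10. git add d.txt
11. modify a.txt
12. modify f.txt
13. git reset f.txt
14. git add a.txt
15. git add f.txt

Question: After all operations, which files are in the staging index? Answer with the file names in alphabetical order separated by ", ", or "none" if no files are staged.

Answer: a.txt, d.txt, e.txt, f.txt

Derivation:
After op 1 (modify a.txt): modified={a.txt} staged={none}
After op 2 (modify d.txt): modified={a.txt, d.txt} staged={none}
After op 3 (modify f.txt): modified={a.txt, d.txt, f.txt} staged={none}
After op 4 (git add f.txt): modified={a.txt, d.txt} staged={f.txt}
After op 5 (modify e.txt): modified={a.txt, d.txt, e.txt} staged={f.txt}
After op 6 (git add e.txt): modified={a.txt, d.txt} staged={e.txt, f.txt}
After op 7 (modify e.txt): modified={a.txt, d.txt, e.txt} staged={e.txt, f.txt}
After op 8 (modify c.txt): modified={a.txt, c.txt, d.txt, e.txt} staged={e.txt, f.txt}
After op 9 (modify b.txt): modified={a.txt, b.txt, c.txt, d.txt, e.txt} staged={e.txt, f.txt}
After op 10 (git add d.txt): modified={a.txt, b.txt, c.txt, e.txt} staged={d.txt, e.txt, f.txt}
After op 11 (modify a.txt): modified={a.txt, b.txt, c.txt, e.txt} staged={d.txt, e.txt, f.txt}
After op 12 (modify f.txt): modified={a.txt, b.txt, c.txt, e.txt, f.txt} staged={d.txt, e.txt, f.txt}
After op 13 (git reset f.txt): modified={a.txt, b.txt, c.txt, e.txt, f.txt} staged={d.txt, e.txt}
After op 14 (git add a.txt): modified={b.txt, c.txt, e.txt, f.txt} staged={a.txt, d.txt, e.txt}
After op 15 (git add f.txt): modified={b.txt, c.txt, e.txt} staged={a.txt, d.txt, e.txt, f.txt}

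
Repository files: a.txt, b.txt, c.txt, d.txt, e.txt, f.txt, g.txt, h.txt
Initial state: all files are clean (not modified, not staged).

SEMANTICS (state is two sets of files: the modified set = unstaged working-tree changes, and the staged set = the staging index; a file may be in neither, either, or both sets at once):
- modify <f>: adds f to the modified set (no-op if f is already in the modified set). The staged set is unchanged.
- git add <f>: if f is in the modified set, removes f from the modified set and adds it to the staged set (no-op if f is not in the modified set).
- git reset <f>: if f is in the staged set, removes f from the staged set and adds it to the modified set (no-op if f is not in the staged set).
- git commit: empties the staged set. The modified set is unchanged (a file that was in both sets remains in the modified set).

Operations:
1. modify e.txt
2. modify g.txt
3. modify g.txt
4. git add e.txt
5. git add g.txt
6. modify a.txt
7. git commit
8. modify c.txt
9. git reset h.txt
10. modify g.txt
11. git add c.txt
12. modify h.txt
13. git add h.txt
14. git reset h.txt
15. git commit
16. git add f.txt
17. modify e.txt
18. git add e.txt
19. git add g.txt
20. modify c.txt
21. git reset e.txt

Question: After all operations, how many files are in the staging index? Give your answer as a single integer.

Answer: 1

Derivation:
After op 1 (modify e.txt): modified={e.txt} staged={none}
After op 2 (modify g.txt): modified={e.txt, g.txt} staged={none}
After op 3 (modify g.txt): modified={e.txt, g.txt} staged={none}
After op 4 (git add e.txt): modified={g.txt} staged={e.txt}
After op 5 (git add g.txt): modified={none} staged={e.txt, g.txt}
After op 6 (modify a.txt): modified={a.txt} staged={e.txt, g.txt}
After op 7 (git commit): modified={a.txt} staged={none}
After op 8 (modify c.txt): modified={a.txt, c.txt} staged={none}
After op 9 (git reset h.txt): modified={a.txt, c.txt} staged={none}
After op 10 (modify g.txt): modified={a.txt, c.txt, g.txt} staged={none}
After op 11 (git add c.txt): modified={a.txt, g.txt} staged={c.txt}
After op 12 (modify h.txt): modified={a.txt, g.txt, h.txt} staged={c.txt}
After op 13 (git add h.txt): modified={a.txt, g.txt} staged={c.txt, h.txt}
After op 14 (git reset h.txt): modified={a.txt, g.txt, h.txt} staged={c.txt}
After op 15 (git commit): modified={a.txt, g.txt, h.txt} staged={none}
After op 16 (git add f.txt): modified={a.txt, g.txt, h.txt} staged={none}
After op 17 (modify e.txt): modified={a.txt, e.txt, g.txt, h.txt} staged={none}
After op 18 (git add e.txt): modified={a.txt, g.txt, h.txt} staged={e.txt}
After op 19 (git add g.txt): modified={a.txt, h.txt} staged={e.txt, g.txt}
After op 20 (modify c.txt): modified={a.txt, c.txt, h.txt} staged={e.txt, g.txt}
After op 21 (git reset e.txt): modified={a.txt, c.txt, e.txt, h.txt} staged={g.txt}
Final staged set: {g.txt} -> count=1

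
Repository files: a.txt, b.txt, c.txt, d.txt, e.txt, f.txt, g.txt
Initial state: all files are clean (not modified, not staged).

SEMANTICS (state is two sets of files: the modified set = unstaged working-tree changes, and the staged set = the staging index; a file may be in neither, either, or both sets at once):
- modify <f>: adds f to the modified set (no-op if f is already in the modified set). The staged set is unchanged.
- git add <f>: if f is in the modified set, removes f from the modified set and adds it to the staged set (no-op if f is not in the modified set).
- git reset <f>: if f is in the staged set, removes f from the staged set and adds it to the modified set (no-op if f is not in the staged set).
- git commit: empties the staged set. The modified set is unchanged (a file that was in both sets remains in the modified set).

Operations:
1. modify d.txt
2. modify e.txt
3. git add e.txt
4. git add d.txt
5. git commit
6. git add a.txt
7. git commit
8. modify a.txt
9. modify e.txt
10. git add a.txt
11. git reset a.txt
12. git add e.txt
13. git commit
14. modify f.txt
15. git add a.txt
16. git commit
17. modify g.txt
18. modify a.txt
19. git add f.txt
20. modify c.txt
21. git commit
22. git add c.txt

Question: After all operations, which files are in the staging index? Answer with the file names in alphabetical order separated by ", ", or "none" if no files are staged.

Answer: c.txt

Derivation:
After op 1 (modify d.txt): modified={d.txt} staged={none}
After op 2 (modify e.txt): modified={d.txt, e.txt} staged={none}
After op 3 (git add e.txt): modified={d.txt} staged={e.txt}
After op 4 (git add d.txt): modified={none} staged={d.txt, e.txt}
After op 5 (git commit): modified={none} staged={none}
After op 6 (git add a.txt): modified={none} staged={none}
After op 7 (git commit): modified={none} staged={none}
After op 8 (modify a.txt): modified={a.txt} staged={none}
After op 9 (modify e.txt): modified={a.txt, e.txt} staged={none}
After op 10 (git add a.txt): modified={e.txt} staged={a.txt}
After op 11 (git reset a.txt): modified={a.txt, e.txt} staged={none}
After op 12 (git add e.txt): modified={a.txt} staged={e.txt}
After op 13 (git commit): modified={a.txt} staged={none}
After op 14 (modify f.txt): modified={a.txt, f.txt} staged={none}
After op 15 (git add a.txt): modified={f.txt} staged={a.txt}
After op 16 (git commit): modified={f.txt} staged={none}
After op 17 (modify g.txt): modified={f.txt, g.txt} staged={none}
After op 18 (modify a.txt): modified={a.txt, f.txt, g.txt} staged={none}
After op 19 (git add f.txt): modified={a.txt, g.txt} staged={f.txt}
After op 20 (modify c.txt): modified={a.txt, c.txt, g.txt} staged={f.txt}
After op 21 (git commit): modified={a.txt, c.txt, g.txt} staged={none}
After op 22 (git add c.txt): modified={a.txt, g.txt} staged={c.txt}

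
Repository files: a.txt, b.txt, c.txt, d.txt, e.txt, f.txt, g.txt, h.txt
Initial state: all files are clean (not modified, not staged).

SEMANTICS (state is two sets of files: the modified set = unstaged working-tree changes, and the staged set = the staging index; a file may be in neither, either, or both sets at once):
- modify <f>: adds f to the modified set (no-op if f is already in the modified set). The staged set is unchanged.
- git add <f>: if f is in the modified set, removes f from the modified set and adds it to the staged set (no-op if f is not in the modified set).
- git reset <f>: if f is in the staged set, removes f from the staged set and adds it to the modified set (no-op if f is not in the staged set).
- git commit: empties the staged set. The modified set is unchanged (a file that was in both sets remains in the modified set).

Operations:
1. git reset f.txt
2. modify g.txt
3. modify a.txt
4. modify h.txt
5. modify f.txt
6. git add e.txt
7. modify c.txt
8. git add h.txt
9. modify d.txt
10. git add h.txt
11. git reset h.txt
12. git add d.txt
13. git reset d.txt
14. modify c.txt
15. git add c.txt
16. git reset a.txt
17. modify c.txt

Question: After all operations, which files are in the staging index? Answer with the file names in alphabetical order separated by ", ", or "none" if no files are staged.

After op 1 (git reset f.txt): modified={none} staged={none}
After op 2 (modify g.txt): modified={g.txt} staged={none}
After op 3 (modify a.txt): modified={a.txt, g.txt} staged={none}
After op 4 (modify h.txt): modified={a.txt, g.txt, h.txt} staged={none}
After op 5 (modify f.txt): modified={a.txt, f.txt, g.txt, h.txt} staged={none}
After op 6 (git add e.txt): modified={a.txt, f.txt, g.txt, h.txt} staged={none}
After op 7 (modify c.txt): modified={a.txt, c.txt, f.txt, g.txt, h.txt} staged={none}
After op 8 (git add h.txt): modified={a.txt, c.txt, f.txt, g.txt} staged={h.txt}
After op 9 (modify d.txt): modified={a.txt, c.txt, d.txt, f.txt, g.txt} staged={h.txt}
After op 10 (git add h.txt): modified={a.txt, c.txt, d.txt, f.txt, g.txt} staged={h.txt}
After op 11 (git reset h.txt): modified={a.txt, c.txt, d.txt, f.txt, g.txt, h.txt} staged={none}
After op 12 (git add d.txt): modified={a.txt, c.txt, f.txt, g.txt, h.txt} staged={d.txt}
After op 13 (git reset d.txt): modified={a.txt, c.txt, d.txt, f.txt, g.txt, h.txt} staged={none}
After op 14 (modify c.txt): modified={a.txt, c.txt, d.txt, f.txt, g.txt, h.txt} staged={none}
After op 15 (git add c.txt): modified={a.txt, d.txt, f.txt, g.txt, h.txt} staged={c.txt}
After op 16 (git reset a.txt): modified={a.txt, d.txt, f.txt, g.txt, h.txt} staged={c.txt}
After op 17 (modify c.txt): modified={a.txt, c.txt, d.txt, f.txt, g.txt, h.txt} staged={c.txt}

Answer: c.txt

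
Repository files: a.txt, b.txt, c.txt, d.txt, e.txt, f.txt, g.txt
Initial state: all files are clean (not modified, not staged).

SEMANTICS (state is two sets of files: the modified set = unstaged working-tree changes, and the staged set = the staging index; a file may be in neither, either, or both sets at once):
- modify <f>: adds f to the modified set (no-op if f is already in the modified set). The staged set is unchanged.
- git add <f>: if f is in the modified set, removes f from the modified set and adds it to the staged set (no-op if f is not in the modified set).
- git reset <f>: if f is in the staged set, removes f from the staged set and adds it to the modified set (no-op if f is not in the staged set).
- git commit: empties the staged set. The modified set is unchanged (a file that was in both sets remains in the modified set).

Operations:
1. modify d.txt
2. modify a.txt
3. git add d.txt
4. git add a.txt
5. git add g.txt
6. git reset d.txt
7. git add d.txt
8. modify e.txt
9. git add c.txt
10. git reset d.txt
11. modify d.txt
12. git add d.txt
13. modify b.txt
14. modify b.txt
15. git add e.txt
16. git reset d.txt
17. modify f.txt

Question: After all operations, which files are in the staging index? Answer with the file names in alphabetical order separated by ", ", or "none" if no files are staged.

After op 1 (modify d.txt): modified={d.txt} staged={none}
After op 2 (modify a.txt): modified={a.txt, d.txt} staged={none}
After op 3 (git add d.txt): modified={a.txt} staged={d.txt}
After op 4 (git add a.txt): modified={none} staged={a.txt, d.txt}
After op 5 (git add g.txt): modified={none} staged={a.txt, d.txt}
After op 6 (git reset d.txt): modified={d.txt} staged={a.txt}
After op 7 (git add d.txt): modified={none} staged={a.txt, d.txt}
After op 8 (modify e.txt): modified={e.txt} staged={a.txt, d.txt}
After op 9 (git add c.txt): modified={e.txt} staged={a.txt, d.txt}
After op 10 (git reset d.txt): modified={d.txt, e.txt} staged={a.txt}
After op 11 (modify d.txt): modified={d.txt, e.txt} staged={a.txt}
After op 12 (git add d.txt): modified={e.txt} staged={a.txt, d.txt}
After op 13 (modify b.txt): modified={b.txt, e.txt} staged={a.txt, d.txt}
After op 14 (modify b.txt): modified={b.txt, e.txt} staged={a.txt, d.txt}
After op 15 (git add e.txt): modified={b.txt} staged={a.txt, d.txt, e.txt}
After op 16 (git reset d.txt): modified={b.txt, d.txt} staged={a.txt, e.txt}
After op 17 (modify f.txt): modified={b.txt, d.txt, f.txt} staged={a.txt, e.txt}

Answer: a.txt, e.txt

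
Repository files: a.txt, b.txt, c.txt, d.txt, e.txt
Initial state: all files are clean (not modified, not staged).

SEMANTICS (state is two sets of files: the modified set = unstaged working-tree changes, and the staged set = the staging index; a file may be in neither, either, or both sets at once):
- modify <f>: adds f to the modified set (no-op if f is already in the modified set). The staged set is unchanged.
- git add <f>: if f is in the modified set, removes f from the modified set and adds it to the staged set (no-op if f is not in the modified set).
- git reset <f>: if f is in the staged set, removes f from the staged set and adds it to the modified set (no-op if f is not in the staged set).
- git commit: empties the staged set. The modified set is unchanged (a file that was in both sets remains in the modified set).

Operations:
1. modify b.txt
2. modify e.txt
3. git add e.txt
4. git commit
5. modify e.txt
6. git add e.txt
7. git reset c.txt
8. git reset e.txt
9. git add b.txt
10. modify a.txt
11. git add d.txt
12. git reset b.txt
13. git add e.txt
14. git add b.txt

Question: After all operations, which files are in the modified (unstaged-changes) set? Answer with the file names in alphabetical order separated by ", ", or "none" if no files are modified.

After op 1 (modify b.txt): modified={b.txt} staged={none}
After op 2 (modify e.txt): modified={b.txt, e.txt} staged={none}
After op 3 (git add e.txt): modified={b.txt} staged={e.txt}
After op 4 (git commit): modified={b.txt} staged={none}
After op 5 (modify e.txt): modified={b.txt, e.txt} staged={none}
After op 6 (git add e.txt): modified={b.txt} staged={e.txt}
After op 7 (git reset c.txt): modified={b.txt} staged={e.txt}
After op 8 (git reset e.txt): modified={b.txt, e.txt} staged={none}
After op 9 (git add b.txt): modified={e.txt} staged={b.txt}
After op 10 (modify a.txt): modified={a.txt, e.txt} staged={b.txt}
After op 11 (git add d.txt): modified={a.txt, e.txt} staged={b.txt}
After op 12 (git reset b.txt): modified={a.txt, b.txt, e.txt} staged={none}
After op 13 (git add e.txt): modified={a.txt, b.txt} staged={e.txt}
After op 14 (git add b.txt): modified={a.txt} staged={b.txt, e.txt}

Answer: a.txt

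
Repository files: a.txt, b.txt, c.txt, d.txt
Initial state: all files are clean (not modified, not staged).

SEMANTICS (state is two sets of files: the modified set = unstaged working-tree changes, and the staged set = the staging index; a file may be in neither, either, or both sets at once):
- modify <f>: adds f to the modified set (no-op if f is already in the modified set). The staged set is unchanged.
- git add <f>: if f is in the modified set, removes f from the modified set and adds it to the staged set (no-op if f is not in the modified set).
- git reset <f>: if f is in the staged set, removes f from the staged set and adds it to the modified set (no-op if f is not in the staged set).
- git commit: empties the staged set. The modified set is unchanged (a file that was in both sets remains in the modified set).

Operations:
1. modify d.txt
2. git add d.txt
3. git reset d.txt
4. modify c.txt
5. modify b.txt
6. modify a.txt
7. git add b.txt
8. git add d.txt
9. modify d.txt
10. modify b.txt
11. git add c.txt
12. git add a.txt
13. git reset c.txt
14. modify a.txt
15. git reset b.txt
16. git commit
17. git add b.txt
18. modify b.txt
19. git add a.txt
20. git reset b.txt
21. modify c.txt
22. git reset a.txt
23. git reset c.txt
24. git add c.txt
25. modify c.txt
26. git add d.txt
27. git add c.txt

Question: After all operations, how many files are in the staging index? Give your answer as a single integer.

Answer: 2

Derivation:
After op 1 (modify d.txt): modified={d.txt} staged={none}
After op 2 (git add d.txt): modified={none} staged={d.txt}
After op 3 (git reset d.txt): modified={d.txt} staged={none}
After op 4 (modify c.txt): modified={c.txt, d.txt} staged={none}
After op 5 (modify b.txt): modified={b.txt, c.txt, d.txt} staged={none}
After op 6 (modify a.txt): modified={a.txt, b.txt, c.txt, d.txt} staged={none}
After op 7 (git add b.txt): modified={a.txt, c.txt, d.txt} staged={b.txt}
After op 8 (git add d.txt): modified={a.txt, c.txt} staged={b.txt, d.txt}
After op 9 (modify d.txt): modified={a.txt, c.txt, d.txt} staged={b.txt, d.txt}
After op 10 (modify b.txt): modified={a.txt, b.txt, c.txt, d.txt} staged={b.txt, d.txt}
After op 11 (git add c.txt): modified={a.txt, b.txt, d.txt} staged={b.txt, c.txt, d.txt}
After op 12 (git add a.txt): modified={b.txt, d.txt} staged={a.txt, b.txt, c.txt, d.txt}
After op 13 (git reset c.txt): modified={b.txt, c.txt, d.txt} staged={a.txt, b.txt, d.txt}
After op 14 (modify a.txt): modified={a.txt, b.txt, c.txt, d.txt} staged={a.txt, b.txt, d.txt}
After op 15 (git reset b.txt): modified={a.txt, b.txt, c.txt, d.txt} staged={a.txt, d.txt}
After op 16 (git commit): modified={a.txt, b.txt, c.txt, d.txt} staged={none}
After op 17 (git add b.txt): modified={a.txt, c.txt, d.txt} staged={b.txt}
After op 18 (modify b.txt): modified={a.txt, b.txt, c.txt, d.txt} staged={b.txt}
After op 19 (git add a.txt): modified={b.txt, c.txt, d.txt} staged={a.txt, b.txt}
After op 20 (git reset b.txt): modified={b.txt, c.txt, d.txt} staged={a.txt}
After op 21 (modify c.txt): modified={b.txt, c.txt, d.txt} staged={a.txt}
After op 22 (git reset a.txt): modified={a.txt, b.txt, c.txt, d.txt} staged={none}
After op 23 (git reset c.txt): modified={a.txt, b.txt, c.txt, d.txt} staged={none}
After op 24 (git add c.txt): modified={a.txt, b.txt, d.txt} staged={c.txt}
After op 25 (modify c.txt): modified={a.txt, b.txt, c.txt, d.txt} staged={c.txt}
After op 26 (git add d.txt): modified={a.txt, b.txt, c.txt} staged={c.txt, d.txt}
After op 27 (git add c.txt): modified={a.txt, b.txt} staged={c.txt, d.txt}
Final staged set: {c.txt, d.txt} -> count=2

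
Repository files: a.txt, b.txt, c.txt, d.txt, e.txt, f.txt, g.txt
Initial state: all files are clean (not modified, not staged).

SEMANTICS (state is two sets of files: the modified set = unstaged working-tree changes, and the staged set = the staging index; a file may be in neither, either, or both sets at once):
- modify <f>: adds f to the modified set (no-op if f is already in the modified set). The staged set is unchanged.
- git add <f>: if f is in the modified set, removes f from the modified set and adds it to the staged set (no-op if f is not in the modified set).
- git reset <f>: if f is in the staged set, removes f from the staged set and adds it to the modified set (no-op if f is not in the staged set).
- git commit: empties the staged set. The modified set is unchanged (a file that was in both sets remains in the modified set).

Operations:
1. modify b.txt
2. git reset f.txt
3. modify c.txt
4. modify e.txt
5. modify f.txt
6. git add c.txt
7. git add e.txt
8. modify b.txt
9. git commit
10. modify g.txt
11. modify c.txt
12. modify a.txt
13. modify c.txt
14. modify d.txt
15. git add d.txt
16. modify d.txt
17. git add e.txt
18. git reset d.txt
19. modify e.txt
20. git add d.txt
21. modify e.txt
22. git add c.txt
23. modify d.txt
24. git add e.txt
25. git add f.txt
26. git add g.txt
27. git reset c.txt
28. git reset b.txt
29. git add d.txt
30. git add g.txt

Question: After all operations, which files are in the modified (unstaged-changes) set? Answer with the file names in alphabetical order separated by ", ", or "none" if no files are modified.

Answer: a.txt, b.txt, c.txt

Derivation:
After op 1 (modify b.txt): modified={b.txt} staged={none}
After op 2 (git reset f.txt): modified={b.txt} staged={none}
After op 3 (modify c.txt): modified={b.txt, c.txt} staged={none}
After op 4 (modify e.txt): modified={b.txt, c.txt, e.txt} staged={none}
After op 5 (modify f.txt): modified={b.txt, c.txt, e.txt, f.txt} staged={none}
After op 6 (git add c.txt): modified={b.txt, e.txt, f.txt} staged={c.txt}
After op 7 (git add e.txt): modified={b.txt, f.txt} staged={c.txt, e.txt}
After op 8 (modify b.txt): modified={b.txt, f.txt} staged={c.txt, e.txt}
After op 9 (git commit): modified={b.txt, f.txt} staged={none}
After op 10 (modify g.txt): modified={b.txt, f.txt, g.txt} staged={none}
After op 11 (modify c.txt): modified={b.txt, c.txt, f.txt, g.txt} staged={none}
After op 12 (modify a.txt): modified={a.txt, b.txt, c.txt, f.txt, g.txt} staged={none}
After op 13 (modify c.txt): modified={a.txt, b.txt, c.txt, f.txt, g.txt} staged={none}
After op 14 (modify d.txt): modified={a.txt, b.txt, c.txt, d.txt, f.txt, g.txt} staged={none}
After op 15 (git add d.txt): modified={a.txt, b.txt, c.txt, f.txt, g.txt} staged={d.txt}
After op 16 (modify d.txt): modified={a.txt, b.txt, c.txt, d.txt, f.txt, g.txt} staged={d.txt}
After op 17 (git add e.txt): modified={a.txt, b.txt, c.txt, d.txt, f.txt, g.txt} staged={d.txt}
After op 18 (git reset d.txt): modified={a.txt, b.txt, c.txt, d.txt, f.txt, g.txt} staged={none}
After op 19 (modify e.txt): modified={a.txt, b.txt, c.txt, d.txt, e.txt, f.txt, g.txt} staged={none}
After op 20 (git add d.txt): modified={a.txt, b.txt, c.txt, e.txt, f.txt, g.txt} staged={d.txt}
After op 21 (modify e.txt): modified={a.txt, b.txt, c.txt, e.txt, f.txt, g.txt} staged={d.txt}
After op 22 (git add c.txt): modified={a.txt, b.txt, e.txt, f.txt, g.txt} staged={c.txt, d.txt}
After op 23 (modify d.txt): modified={a.txt, b.txt, d.txt, e.txt, f.txt, g.txt} staged={c.txt, d.txt}
After op 24 (git add e.txt): modified={a.txt, b.txt, d.txt, f.txt, g.txt} staged={c.txt, d.txt, e.txt}
After op 25 (git add f.txt): modified={a.txt, b.txt, d.txt, g.txt} staged={c.txt, d.txt, e.txt, f.txt}
After op 26 (git add g.txt): modified={a.txt, b.txt, d.txt} staged={c.txt, d.txt, e.txt, f.txt, g.txt}
After op 27 (git reset c.txt): modified={a.txt, b.txt, c.txt, d.txt} staged={d.txt, e.txt, f.txt, g.txt}
After op 28 (git reset b.txt): modified={a.txt, b.txt, c.txt, d.txt} staged={d.txt, e.txt, f.txt, g.txt}
After op 29 (git add d.txt): modified={a.txt, b.txt, c.txt} staged={d.txt, e.txt, f.txt, g.txt}
After op 30 (git add g.txt): modified={a.txt, b.txt, c.txt} staged={d.txt, e.txt, f.txt, g.txt}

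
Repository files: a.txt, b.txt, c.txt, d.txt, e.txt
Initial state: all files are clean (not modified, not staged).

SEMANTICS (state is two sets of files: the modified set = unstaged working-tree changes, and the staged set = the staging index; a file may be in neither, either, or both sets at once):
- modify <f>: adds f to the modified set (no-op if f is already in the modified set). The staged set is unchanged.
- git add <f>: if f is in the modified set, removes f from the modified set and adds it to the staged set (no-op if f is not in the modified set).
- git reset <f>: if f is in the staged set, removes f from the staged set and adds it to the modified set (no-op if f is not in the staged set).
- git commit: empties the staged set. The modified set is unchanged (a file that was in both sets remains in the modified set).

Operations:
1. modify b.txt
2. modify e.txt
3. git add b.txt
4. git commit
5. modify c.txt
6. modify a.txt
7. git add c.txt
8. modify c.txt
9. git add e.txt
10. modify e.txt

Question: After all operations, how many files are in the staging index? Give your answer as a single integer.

Answer: 2

Derivation:
After op 1 (modify b.txt): modified={b.txt} staged={none}
After op 2 (modify e.txt): modified={b.txt, e.txt} staged={none}
After op 3 (git add b.txt): modified={e.txt} staged={b.txt}
After op 4 (git commit): modified={e.txt} staged={none}
After op 5 (modify c.txt): modified={c.txt, e.txt} staged={none}
After op 6 (modify a.txt): modified={a.txt, c.txt, e.txt} staged={none}
After op 7 (git add c.txt): modified={a.txt, e.txt} staged={c.txt}
After op 8 (modify c.txt): modified={a.txt, c.txt, e.txt} staged={c.txt}
After op 9 (git add e.txt): modified={a.txt, c.txt} staged={c.txt, e.txt}
After op 10 (modify e.txt): modified={a.txt, c.txt, e.txt} staged={c.txt, e.txt}
Final staged set: {c.txt, e.txt} -> count=2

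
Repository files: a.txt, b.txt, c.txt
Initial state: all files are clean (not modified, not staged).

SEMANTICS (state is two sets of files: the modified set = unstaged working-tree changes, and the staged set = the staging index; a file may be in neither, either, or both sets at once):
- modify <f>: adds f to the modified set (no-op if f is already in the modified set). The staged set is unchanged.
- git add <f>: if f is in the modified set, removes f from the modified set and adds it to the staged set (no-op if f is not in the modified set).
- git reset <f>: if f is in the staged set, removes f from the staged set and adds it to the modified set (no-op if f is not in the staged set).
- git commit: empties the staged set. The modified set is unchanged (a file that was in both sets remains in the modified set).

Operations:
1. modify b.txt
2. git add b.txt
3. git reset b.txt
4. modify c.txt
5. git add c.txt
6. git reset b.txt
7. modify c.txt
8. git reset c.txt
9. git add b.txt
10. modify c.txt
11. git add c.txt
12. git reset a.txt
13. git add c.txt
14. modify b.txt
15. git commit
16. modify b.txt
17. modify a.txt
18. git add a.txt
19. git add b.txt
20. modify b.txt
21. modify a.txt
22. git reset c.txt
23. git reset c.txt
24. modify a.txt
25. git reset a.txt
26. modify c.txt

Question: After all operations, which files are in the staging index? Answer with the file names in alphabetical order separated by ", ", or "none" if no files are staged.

After op 1 (modify b.txt): modified={b.txt} staged={none}
After op 2 (git add b.txt): modified={none} staged={b.txt}
After op 3 (git reset b.txt): modified={b.txt} staged={none}
After op 4 (modify c.txt): modified={b.txt, c.txt} staged={none}
After op 5 (git add c.txt): modified={b.txt} staged={c.txt}
After op 6 (git reset b.txt): modified={b.txt} staged={c.txt}
After op 7 (modify c.txt): modified={b.txt, c.txt} staged={c.txt}
After op 8 (git reset c.txt): modified={b.txt, c.txt} staged={none}
After op 9 (git add b.txt): modified={c.txt} staged={b.txt}
After op 10 (modify c.txt): modified={c.txt} staged={b.txt}
After op 11 (git add c.txt): modified={none} staged={b.txt, c.txt}
After op 12 (git reset a.txt): modified={none} staged={b.txt, c.txt}
After op 13 (git add c.txt): modified={none} staged={b.txt, c.txt}
After op 14 (modify b.txt): modified={b.txt} staged={b.txt, c.txt}
After op 15 (git commit): modified={b.txt} staged={none}
After op 16 (modify b.txt): modified={b.txt} staged={none}
After op 17 (modify a.txt): modified={a.txt, b.txt} staged={none}
After op 18 (git add a.txt): modified={b.txt} staged={a.txt}
After op 19 (git add b.txt): modified={none} staged={a.txt, b.txt}
After op 20 (modify b.txt): modified={b.txt} staged={a.txt, b.txt}
After op 21 (modify a.txt): modified={a.txt, b.txt} staged={a.txt, b.txt}
After op 22 (git reset c.txt): modified={a.txt, b.txt} staged={a.txt, b.txt}
After op 23 (git reset c.txt): modified={a.txt, b.txt} staged={a.txt, b.txt}
After op 24 (modify a.txt): modified={a.txt, b.txt} staged={a.txt, b.txt}
After op 25 (git reset a.txt): modified={a.txt, b.txt} staged={b.txt}
After op 26 (modify c.txt): modified={a.txt, b.txt, c.txt} staged={b.txt}

Answer: b.txt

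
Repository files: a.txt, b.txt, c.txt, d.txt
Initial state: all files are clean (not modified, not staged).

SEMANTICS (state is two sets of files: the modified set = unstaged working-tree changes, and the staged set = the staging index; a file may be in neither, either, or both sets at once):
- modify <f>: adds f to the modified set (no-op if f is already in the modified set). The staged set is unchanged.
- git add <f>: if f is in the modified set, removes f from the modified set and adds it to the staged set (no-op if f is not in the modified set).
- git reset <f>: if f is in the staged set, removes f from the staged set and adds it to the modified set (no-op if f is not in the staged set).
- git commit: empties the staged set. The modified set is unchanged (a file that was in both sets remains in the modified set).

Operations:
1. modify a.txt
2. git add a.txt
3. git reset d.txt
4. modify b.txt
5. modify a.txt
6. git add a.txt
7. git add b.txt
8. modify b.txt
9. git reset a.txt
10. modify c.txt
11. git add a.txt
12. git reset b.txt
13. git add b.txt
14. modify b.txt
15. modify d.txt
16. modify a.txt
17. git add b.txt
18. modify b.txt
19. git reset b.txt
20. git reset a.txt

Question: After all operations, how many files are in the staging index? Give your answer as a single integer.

After op 1 (modify a.txt): modified={a.txt} staged={none}
After op 2 (git add a.txt): modified={none} staged={a.txt}
After op 3 (git reset d.txt): modified={none} staged={a.txt}
After op 4 (modify b.txt): modified={b.txt} staged={a.txt}
After op 5 (modify a.txt): modified={a.txt, b.txt} staged={a.txt}
After op 6 (git add a.txt): modified={b.txt} staged={a.txt}
After op 7 (git add b.txt): modified={none} staged={a.txt, b.txt}
After op 8 (modify b.txt): modified={b.txt} staged={a.txt, b.txt}
After op 9 (git reset a.txt): modified={a.txt, b.txt} staged={b.txt}
After op 10 (modify c.txt): modified={a.txt, b.txt, c.txt} staged={b.txt}
After op 11 (git add a.txt): modified={b.txt, c.txt} staged={a.txt, b.txt}
After op 12 (git reset b.txt): modified={b.txt, c.txt} staged={a.txt}
After op 13 (git add b.txt): modified={c.txt} staged={a.txt, b.txt}
After op 14 (modify b.txt): modified={b.txt, c.txt} staged={a.txt, b.txt}
After op 15 (modify d.txt): modified={b.txt, c.txt, d.txt} staged={a.txt, b.txt}
After op 16 (modify a.txt): modified={a.txt, b.txt, c.txt, d.txt} staged={a.txt, b.txt}
After op 17 (git add b.txt): modified={a.txt, c.txt, d.txt} staged={a.txt, b.txt}
After op 18 (modify b.txt): modified={a.txt, b.txt, c.txt, d.txt} staged={a.txt, b.txt}
After op 19 (git reset b.txt): modified={a.txt, b.txt, c.txt, d.txt} staged={a.txt}
After op 20 (git reset a.txt): modified={a.txt, b.txt, c.txt, d.txt} staged={none}
Final staged set: {none} -> count=0

Answer: 0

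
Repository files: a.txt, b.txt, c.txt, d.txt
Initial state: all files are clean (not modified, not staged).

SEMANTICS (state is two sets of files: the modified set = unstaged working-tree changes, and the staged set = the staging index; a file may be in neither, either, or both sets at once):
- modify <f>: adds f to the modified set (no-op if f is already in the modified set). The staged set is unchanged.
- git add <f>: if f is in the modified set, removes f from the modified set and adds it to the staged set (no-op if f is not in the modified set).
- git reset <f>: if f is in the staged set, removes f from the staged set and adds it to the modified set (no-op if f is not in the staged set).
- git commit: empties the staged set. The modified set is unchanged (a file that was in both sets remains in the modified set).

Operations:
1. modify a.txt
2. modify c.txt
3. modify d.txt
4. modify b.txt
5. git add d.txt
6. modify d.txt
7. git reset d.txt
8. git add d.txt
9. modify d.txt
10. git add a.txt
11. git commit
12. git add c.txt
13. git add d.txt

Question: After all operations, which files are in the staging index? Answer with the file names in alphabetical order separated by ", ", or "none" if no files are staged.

After op 1 (modify a.txt): modified={a.txt} staged={none}
After op 2 (modify c.txt): modified={a.txt, c.txt} staged={none}
After op 3 (modify d.txt): modified={a.txt, c.txt, d.txt} staged={none}
After op 4 (modify b.txt): modified={a.txt, b.txt, c.txt, d.txt} staged={none}
After op 5 (git add d.txt): modified={a.txt, b.txt, c.txt} staged={d.txt}
After op 6 (modify d.txt): modified={a.txt, b.txt, c.txt, d.txt} staged={d.txt}
After op 7 (git reset d.txt): modified={a.txt, b.txt, c.txt, d.txt} staged={none}
After op 8 (git add d.txt): modified={a.txt, b.txt, c.txt} staged={d.txt}
After op 9 (modify d.txt): modified={a.txt, b.txt, c.txt, d.txt} staged={d.txt}
After op 10 (git add a.txt): modified={b.txt, c.txt, d.txt} staged={a.txt, d.txt}
After op 11 (git commit): modified={b.txt, c.txt, d.txt} staged={none}
After op 12 (git add c.txt): modified={b.txt, d.txt} staged={c.txt}
After op 13 (git add d.txt): modified={b.txt} staged={c.txt, d.txt}

Answer: c.txt, d.txt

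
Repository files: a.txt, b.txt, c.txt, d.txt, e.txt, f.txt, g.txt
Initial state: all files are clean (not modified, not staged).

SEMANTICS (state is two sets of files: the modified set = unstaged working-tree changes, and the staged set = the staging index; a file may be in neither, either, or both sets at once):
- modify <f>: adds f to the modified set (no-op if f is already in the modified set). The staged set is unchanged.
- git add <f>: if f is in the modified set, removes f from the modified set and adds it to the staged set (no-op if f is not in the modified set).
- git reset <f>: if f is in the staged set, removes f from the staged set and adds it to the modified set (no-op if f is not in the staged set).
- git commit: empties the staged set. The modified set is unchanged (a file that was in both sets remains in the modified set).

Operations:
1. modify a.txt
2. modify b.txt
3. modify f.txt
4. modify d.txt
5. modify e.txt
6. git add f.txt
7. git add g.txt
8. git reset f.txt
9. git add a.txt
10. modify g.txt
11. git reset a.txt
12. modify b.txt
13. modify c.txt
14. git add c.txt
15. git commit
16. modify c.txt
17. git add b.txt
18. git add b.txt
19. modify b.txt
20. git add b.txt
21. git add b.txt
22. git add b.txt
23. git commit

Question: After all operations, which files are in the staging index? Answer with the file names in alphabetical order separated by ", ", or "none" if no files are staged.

Answer: none

Derivation:
After op 1 (modify a.txt): modified={a.txt} staged={none}
After op 2 (modify b.txt): modified={a.txt, b.txt} staged={none}
After op 3 (modify f.txt): modified={a.txt, b.txt, f.txt} staged={none}
After op 4 (modify d.txt): modified={a.txt, b.txt, d.txt, f.txt} staged={none}
After op 5 (modify e.txt): modified={a.txt, b.txt, d.txt, e.txt, f.txt} staged={none}
After op 6 (git add f.txt): modified={a.txt, b.txt, d.txt, e.txt} staged={f.txt}
After op 7 (git add g.txt): modified={a.txt, b.txt, d.txt, e.txt} staged={f.txt}
After op 8 (git reset f.txt): modified={a.txt, b.txt, d.txt, e.txt, f.txt} staged={none}
After op 9 (git add a.txt): modified={b.txt, d.txt, e.txt, f.txt} staged={a.txt}
After op 10 (modify g.txt): modified={b.txt, d.txt, e.txt, f.txt, g.txt} staged={a.txt}
After op 11 (git reset a.txt): modified={a.txt, b.txt, d.txt, e.txt, f.txt, g.txt} staged={none}
After op 12 (modify b.txt): modified={a.txt, b.txt, d.txt, e.txt, f.txt, g.txt} staged={none}
After op 13 (modify c.txt): modified={a.txt, b.txt, c.txt, d.txt, e.txt, f.txt, g.txt} staged={none}
After op 14 (git add c.txt): modified={a.txt, b.txt, d.txt, e.txt, f.txt, g.txt} staged={c.txt}
After op 15 (git commit): modified={a.txt, b.txt, d.txt, e.txt, f.txt, g.txt} staged={none}
After op 16 (modify c.txt): modified={a.txt, b.txt, c.txt, d.txt, e.txt, f.txt, g.txt} staged={none}
After op 17 (git add b.txt): modified={a.txt, c.txt, d.txt, e.txt, f.txt, g.txt} staged={b.txt}
After op 18 (git add b.txt): modified={a.txt, c.txt, d.txt, e.txt, f.txt, g.txt} staged={b.txt}
After op 19 (modify b.txt): modified={a.txt, b.txt, c.txt, d.txt, e.txt, f.txt, g.txt} staged={b.txt}
After op 20 (git add b.txt): modified={a.txt, c.txt, d.txt, e.txt, f.txt, g.txt} staged={b.txt}
After op 21 (git add b.txt): modified={a.txt, c.txt, d.txt, e.txt, f.txt, g.txt} staged={b.txt}
After op 22 (git add b.txt): modified={a.txt, c.txt, d.txt, e.txt, f.txt, g.txt} staged={b.txt}
After op 23 (git commit): modified={a.txt, c.txt, d.txt, e.txt, f.txt, g.txt} staged={none}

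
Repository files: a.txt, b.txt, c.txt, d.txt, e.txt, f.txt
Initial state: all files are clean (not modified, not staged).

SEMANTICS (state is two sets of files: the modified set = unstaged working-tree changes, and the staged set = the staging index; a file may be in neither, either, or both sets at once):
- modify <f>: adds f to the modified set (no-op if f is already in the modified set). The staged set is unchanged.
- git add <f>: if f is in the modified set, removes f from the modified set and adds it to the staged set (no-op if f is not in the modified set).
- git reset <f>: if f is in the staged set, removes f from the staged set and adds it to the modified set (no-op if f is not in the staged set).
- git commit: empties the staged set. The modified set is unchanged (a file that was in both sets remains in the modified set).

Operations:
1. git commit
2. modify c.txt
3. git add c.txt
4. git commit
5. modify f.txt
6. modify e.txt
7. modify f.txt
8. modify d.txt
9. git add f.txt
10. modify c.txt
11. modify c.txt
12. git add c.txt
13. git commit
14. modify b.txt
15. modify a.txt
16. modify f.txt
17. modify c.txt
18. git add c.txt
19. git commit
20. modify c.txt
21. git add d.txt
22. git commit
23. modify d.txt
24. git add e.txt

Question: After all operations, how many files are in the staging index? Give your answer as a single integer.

After op 1 (git commit): modified={none} staged={none}
After op 2 (modify c.txt): modified={c.txt} staged={none}
After op 3 (git add c.txt): modified={none} staged={c.txt}
After op 4 (git commit): modified={none} staged={none}
After op 5 (modify f.txt): modified={f.txt} staged={none}
After op 6 (modify e.txt): modified={e.txt, f.txt} staged={none}
After op 7 (modify f.txt): modified={e.txt, f.txt} staged={none}
After op 8 (modify d.txt): modified={d.txt, e.txt, f.txt} staged={none}
After op 9 (git add f.txt): modified={d.txt, e.txt} staged={f.txt}
After op 10 (modify c.txt): modified={c.txt, d.txt, e.txt} staged={f.txt}
After op 11 (modify c.txt): modified={c.txt, d.txt, e.txt} staged={f.txt}
After op 12 (git add c.txt): modified={d.txt, e.txt} staged={c.txt, f.txt}
After op 13 (git commit): modified={d.txt, e.txt} staged={none}
After op 14 (modify b.txt): modified={b.txt, d.txt, e.txt} staged={none}
After op 15 (modify a.txt): modified={a.txt, b.txt, d.txt, e.txt} staged={none}
After op 16 (modify f.txt): modified={a.txt, b.txt, d.txt, e.txt, f.txt} staged={none}
After op 17 (modify c.txt): modified={a.txt, b.txt, c.txt, d.txt, e.txt, f.txt} staged={none}
After op 18 (git add c.txt): modified={a.txt, b.txt, d.txt, e.txt, f.txt} staged={c.txt}
After op 19 (git commit): modified={a.txt, b.txt, d.txt, e.txt, f.txt} staged={none}
After op 20 (modify c.txt): modified={a.txt, b.txt, c.txt, d.txt, e.txt, f.txt} staged={none}
After op 21 (git add d.txt): modified={a.txt, b.txt, c.txt, e.txt, f.txt} staged={d.txt}
After op 22 (git commit): modified={a.txt, b.txt, c.txt, e.txt, f.txt} staged={none}
After op 23 (modify d.txt): modified={a.txt, b.txt, c.txt, d.txt, e.txt, f.txt} staged={none}
After op 24 (git add e.txt): modified={a.txt, b.txt, c.txt, d.txt, f.txt} staged={e.txt}
Final staged set: {e.txt} -> count=1

Answer: 1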